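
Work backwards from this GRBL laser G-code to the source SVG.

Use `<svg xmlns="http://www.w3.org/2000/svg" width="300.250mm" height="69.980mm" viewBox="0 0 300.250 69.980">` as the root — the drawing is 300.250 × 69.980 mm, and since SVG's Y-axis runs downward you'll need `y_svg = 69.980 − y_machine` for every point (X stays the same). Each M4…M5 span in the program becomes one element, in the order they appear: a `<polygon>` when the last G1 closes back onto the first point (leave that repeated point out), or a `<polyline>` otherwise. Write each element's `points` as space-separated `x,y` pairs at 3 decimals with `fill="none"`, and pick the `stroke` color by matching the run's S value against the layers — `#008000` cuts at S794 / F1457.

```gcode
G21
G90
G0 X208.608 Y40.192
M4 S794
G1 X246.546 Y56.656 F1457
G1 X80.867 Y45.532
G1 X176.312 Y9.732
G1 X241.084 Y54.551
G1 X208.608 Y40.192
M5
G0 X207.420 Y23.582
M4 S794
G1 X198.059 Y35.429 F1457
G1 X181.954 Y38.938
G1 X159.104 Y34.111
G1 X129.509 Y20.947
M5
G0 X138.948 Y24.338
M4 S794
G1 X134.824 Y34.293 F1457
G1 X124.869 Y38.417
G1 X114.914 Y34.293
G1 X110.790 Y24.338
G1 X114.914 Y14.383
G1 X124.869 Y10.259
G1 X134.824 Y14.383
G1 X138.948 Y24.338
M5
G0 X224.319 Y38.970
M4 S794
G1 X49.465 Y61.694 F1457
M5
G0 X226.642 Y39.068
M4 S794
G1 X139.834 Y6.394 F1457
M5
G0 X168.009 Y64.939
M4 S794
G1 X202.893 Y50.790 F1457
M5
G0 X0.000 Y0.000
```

y_svg = 69.980 − y_m. Every run uses S794, so all elements get stroke `#008000` (cut).

[1] closed run; points: 208.608,29.788 246.546,13.324 80.867,24.448 176.312,60.248 241.084,15.429

[2] open run; points: 207.420,46.398 198.059,34.551 181.954,31.042 159.104,35.869 129.509,49.033

[3] closed run; points: 138.948,45.642 134.824,35.687 124.869,31.563 114.914,35.687 110.790,45.642 114.914,55.597 124.869,59.721 134.824,55.597

[4] open run; points: 224.319,31.010 49.465,8.286

[5] open run; points: 226.642,30.912 139.834,63.586

[6] open run; points: 168.009,5.041 202.893,19.190

<svg xmlns="http://www.w3.org/2000/svg" width="300.250mm" height="69.980mm" viewBox="0 0 300.250 69.980">
  <polygon points="208.608,29.788 246.546,13.324 80.867,24.448 176.312,60.248 241.084,15.429" fill="none" stroke="#008000"/>
  <polyline points="207.420,46.398 198.059,34.551 181.954,31.042 159.104,35.869 129.509,49.033" fill="none" stroke="#008000"/>
  <polygon points="138.948,45.642 134.824,35.687 124.869,31.563 114.914,35.687 110.790,45.642 114.914,55.597 124.869,59.721 134.824,55.597" fill="none" stroke="#008000"/>
  <polyline points="224.319,31.010 49.465,8.286" fill="none" stroke="#008000"/>
  <polyline points="226.642,30.912 139.834,63.586" fill="none" stroke="#008000"/>
  <polyline points="168.009,5.041 202.893,19.190" fill="none" stroke="#008000"/>
</svg>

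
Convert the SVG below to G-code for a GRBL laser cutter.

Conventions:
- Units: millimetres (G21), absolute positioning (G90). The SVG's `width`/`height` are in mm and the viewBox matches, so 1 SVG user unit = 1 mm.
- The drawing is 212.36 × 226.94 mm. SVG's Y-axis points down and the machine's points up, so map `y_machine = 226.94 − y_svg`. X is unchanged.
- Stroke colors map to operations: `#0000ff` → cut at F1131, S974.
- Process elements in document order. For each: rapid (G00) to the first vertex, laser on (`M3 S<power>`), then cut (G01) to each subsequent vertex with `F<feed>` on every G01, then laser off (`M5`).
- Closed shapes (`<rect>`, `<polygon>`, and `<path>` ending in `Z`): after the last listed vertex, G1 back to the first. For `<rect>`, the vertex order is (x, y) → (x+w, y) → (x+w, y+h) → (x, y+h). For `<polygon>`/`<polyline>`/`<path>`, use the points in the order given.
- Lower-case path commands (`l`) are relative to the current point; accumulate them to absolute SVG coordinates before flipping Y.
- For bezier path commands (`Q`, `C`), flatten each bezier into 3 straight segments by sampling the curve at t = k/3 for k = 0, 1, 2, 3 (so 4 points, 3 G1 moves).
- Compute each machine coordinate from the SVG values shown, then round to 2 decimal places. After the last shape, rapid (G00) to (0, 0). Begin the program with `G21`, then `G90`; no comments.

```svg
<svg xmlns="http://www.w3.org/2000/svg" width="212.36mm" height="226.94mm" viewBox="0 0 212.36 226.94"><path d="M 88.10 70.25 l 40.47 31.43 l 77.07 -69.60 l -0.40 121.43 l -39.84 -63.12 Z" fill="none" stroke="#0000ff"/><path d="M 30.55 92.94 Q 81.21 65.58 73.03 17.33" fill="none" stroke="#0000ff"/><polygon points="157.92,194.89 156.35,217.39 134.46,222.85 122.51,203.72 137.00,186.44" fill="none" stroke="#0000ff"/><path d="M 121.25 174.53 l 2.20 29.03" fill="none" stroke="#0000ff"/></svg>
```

1 u = 1 mm; y_m = 226.94 − y.

[1] `<path>` closed polygon, #0000ff→cut S974 F1131: (88.10,156.69) → (128.57,125.26) → (205.64,194.86) → (205.24,73.43) → (165.40,136.55) → (88.10,156.69) (closed)

[2] `<path>` quadratic bezier, #0000ff→cut S974 F1131: (30.55,134.00) → (57.79,154.56) → (71.95,179.76) → (73.03,209.61)

[3] `<polygon>` regular polygon, #0000ff→cut S974 F1131: (157.92,32.05) → (156.35,9.55) → (134.46,4.09) → (122.51,23.22) → (137.00,40.50) → (157.92,32.05) (closed)

[4] `<path>` line segment, #0000ff→cut S974 F1131: (121.25,52.41) → (123.45,23.38)

G21
G90
G00 X88.10 Y156.69
M3 S974
G01 X128.57 Y125.26 F1131
G01 X205.64 Y194.86 F1131
G01 X205.24 Y73.43 F1131
G01 X165.40 Y136.55 F1131
G01 X88.10 Y156.69 F1131
M5
G00 X30.55 Y134.00
M3 S974
G01 X57.79 Y154.56 F1131
G01 X71.95 Y179.76 F1131
G01 X73.03 Y209.61 F1131
M5
G00 X157.92 Y32.05
M3 S974
G01 X156.35 Y9.55 F1131
G01 X134.46 Y4.09 F1131
G01 X122.51 Y23.22 F1131
G01 X137.00 Y40.50 F1131
G01 X157.92 Y32.05 F1131
M5
G00 X121.25 Y52.41
M3 S974
G01 X123.45 Y23.38 F1131
M5
G00 X0.00 Y0.00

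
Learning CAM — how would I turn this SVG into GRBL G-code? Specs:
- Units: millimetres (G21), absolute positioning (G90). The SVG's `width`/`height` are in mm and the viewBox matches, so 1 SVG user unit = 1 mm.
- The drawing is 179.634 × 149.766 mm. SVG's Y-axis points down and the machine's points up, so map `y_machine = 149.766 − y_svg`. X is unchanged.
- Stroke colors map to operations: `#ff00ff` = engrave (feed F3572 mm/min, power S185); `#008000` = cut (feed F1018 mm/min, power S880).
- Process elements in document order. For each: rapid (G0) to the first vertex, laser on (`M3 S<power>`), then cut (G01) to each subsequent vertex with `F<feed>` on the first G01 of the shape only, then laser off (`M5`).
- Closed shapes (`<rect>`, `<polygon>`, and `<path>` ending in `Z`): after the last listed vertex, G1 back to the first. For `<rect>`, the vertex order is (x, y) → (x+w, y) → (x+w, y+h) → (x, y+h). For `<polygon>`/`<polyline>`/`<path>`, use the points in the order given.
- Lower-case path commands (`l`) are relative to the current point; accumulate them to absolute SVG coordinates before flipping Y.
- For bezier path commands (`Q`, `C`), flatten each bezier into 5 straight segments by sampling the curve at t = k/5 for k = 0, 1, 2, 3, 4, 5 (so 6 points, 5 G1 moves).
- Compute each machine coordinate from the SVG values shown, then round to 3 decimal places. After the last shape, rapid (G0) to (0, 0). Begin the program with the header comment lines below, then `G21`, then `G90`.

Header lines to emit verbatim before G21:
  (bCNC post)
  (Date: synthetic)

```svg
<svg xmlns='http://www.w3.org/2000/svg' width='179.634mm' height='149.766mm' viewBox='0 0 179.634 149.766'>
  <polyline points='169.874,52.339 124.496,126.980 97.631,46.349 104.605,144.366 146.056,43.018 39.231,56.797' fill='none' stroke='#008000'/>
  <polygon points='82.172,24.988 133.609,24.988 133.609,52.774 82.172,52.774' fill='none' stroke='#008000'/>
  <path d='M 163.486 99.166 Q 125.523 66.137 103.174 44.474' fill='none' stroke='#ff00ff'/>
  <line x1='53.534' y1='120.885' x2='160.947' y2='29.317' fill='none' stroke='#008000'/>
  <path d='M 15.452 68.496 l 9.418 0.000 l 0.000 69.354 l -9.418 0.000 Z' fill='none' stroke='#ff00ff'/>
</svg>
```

(bCNC post)
(Date: synthetic)
G21
G90
G0 X169.874 Y97.427
M3 S880
G01 X124.496 Y22.786 F1018
G01 X97.631 Y103.417
G01 X104.605 Y5.400
G01 X146.056 Y106.748
G01 X39.231 Y92.969
M5
G0 X82.172 Y124.778
M3 S880
G01 X133.609 Y124.778 F1018
G01 X133.609 Y96.992
G01 X82.172 Y96.992
G01 X82.172 Y124.778
M5
G0 X163.486 Y50.600
M3 S185
G01 X148.925 Y63.357 F3572
G01 X135.614 Y75.205
G01 X123.551 Y86.143
G01 X112.738 Y96.172
G01 X103.174 Y105.292
M5
G0 X53.534 Y28.881
M3 S880
G01 X160.947 Y120.449 F1018
M5
G0 X15.452 Y81.270
M3 S185
G01 X24.870 Y81.270 F3572
G01 X24.870 Y11.916
G01 X15.452 Y11.916
G01 X15.452 Y81.270
M5
G0 X0.000 Y0.000

viewBox `0 0 179.634 149.766` with mm width/height → 1 unit = 1 mm. Flip: y_m = 149.766 − y_svg.

**Shape 1** — `<polyline>` open polyline, stroke `#008000` → cut (S880, F1018). Machine vertices: (169.874,97.427) → (124.496,22.786) → (97.631,103.417) → (104.605,5.400) → (146.056,106.748) → (39.231,92.969). Open path.

**Shape 2** — `<polygon>` rectangle, stroke `#008000` → cut (S880, F1018). Machine vertices: (82.172,124.778) → (133.609,124.778) → (133.609,96.992) → (82.172,96.992) → (82.172,124.778). Closed: final G1 returns to the first vertex.

**Shape 3** — `<path>` quadratic bezier, stroke `#ff00ff` → engrave (S185, F3572). Control points (SVG): P0=(163.486,99.166), P1=(125.523,66.137), P2=(103.174,44.474); sampled at t=k/5. Machine vertices: (163.486,50.600) → (148.925,63.357) → (135.614,75.205) → (123.551,86.143) → (112.738,96.172) → (103.174,105.292). Open path.

**Shape 4** — `<line>` line segment, stroke `#008000` → cut (S880, F1018). Machine vertices: (53.534,28.881) → (160.947,120.449). Open path.

**Shape 5** — `<path>` rectangle, stroke `#ff00ff` → engrave (S185, F3572). Machine vertices: (15.452,81.270) → (24.870,81.270) → (24.870,11.916) → (15.452,11.916) → (15.452,81.270). Closed: final G1 returns to the first vertex.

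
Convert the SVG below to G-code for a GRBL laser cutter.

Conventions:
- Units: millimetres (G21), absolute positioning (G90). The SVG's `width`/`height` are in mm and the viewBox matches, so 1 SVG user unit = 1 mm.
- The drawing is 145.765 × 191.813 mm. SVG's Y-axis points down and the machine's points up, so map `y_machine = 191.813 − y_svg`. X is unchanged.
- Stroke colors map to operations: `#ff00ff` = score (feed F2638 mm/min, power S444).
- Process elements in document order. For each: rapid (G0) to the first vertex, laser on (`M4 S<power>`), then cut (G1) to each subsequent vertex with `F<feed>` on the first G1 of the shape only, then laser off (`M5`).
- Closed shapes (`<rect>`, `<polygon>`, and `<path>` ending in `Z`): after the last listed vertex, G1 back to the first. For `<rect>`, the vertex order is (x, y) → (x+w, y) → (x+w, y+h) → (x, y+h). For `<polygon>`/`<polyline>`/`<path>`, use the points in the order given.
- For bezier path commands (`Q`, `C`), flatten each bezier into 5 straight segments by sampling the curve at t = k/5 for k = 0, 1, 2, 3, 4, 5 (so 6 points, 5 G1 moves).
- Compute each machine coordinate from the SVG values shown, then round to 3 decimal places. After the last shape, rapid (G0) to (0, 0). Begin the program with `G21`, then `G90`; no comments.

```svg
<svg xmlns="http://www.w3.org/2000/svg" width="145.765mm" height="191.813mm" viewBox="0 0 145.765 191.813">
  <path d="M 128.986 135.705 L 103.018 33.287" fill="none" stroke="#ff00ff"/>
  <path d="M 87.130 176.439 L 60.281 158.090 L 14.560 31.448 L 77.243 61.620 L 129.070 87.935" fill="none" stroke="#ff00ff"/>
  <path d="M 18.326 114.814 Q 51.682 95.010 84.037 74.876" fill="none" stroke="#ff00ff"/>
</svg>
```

viewBox `0 0 145.765 191.813` with mm width/height → 1 unit = 1 mm. Flip: y_m = 191.813 − y_svg.

**Shape 1** — `<path>` line segment, stroke `#ff00ff` → score (S444, F2638). Machine vertices: (128.986,56.108) → (103.018,158.526). Open path.

**Shape 2** — `<path>` open polyline, stroke `#ff00ff` → score (S444, F2638). Machine vertices: (87.130,15.374) → (60.281,33.723) → (14.560,160.365) → (77.243,130.193) → (129.070,103.878). Open path.

**Shape 3** — `<path>` quadratic bezier, stroke `#ff00ff` → score (S444, F2638). Control points (SVG): P0=(18.326,114.814), P1=(51.682,95.010), P2=(84.037,74.876); sampled at t=k/5. Machine vertices: (18.326,76.999) → (31.628,84.934) → (44.851,92.895) → (57.993,100.883) → (71.055,108.897) → (84.037,116.937). Open path.

G21
G90
G0 X128.986 Y56.108
M4 S444
G1 X103.018 Y158.526 F2638
M5
G0 X87.130 Y15.374
M4 S444
G1 X60.281 Y33.723 F2638
G1 X14.560 Y160.365
G1 X77.243 Y130.193
G1 X129.070 Y103.878
M5
G0 X18.326 Y76.999
M4 S444
G1 X31.628 Y84.934 F2638
G1 X44.851 Y92.895
G1 X57.993 Y100.883
G1 X71.055 Y108.897
G1 X84.037 Y116.937
M5
G0 X0.000 Y0.000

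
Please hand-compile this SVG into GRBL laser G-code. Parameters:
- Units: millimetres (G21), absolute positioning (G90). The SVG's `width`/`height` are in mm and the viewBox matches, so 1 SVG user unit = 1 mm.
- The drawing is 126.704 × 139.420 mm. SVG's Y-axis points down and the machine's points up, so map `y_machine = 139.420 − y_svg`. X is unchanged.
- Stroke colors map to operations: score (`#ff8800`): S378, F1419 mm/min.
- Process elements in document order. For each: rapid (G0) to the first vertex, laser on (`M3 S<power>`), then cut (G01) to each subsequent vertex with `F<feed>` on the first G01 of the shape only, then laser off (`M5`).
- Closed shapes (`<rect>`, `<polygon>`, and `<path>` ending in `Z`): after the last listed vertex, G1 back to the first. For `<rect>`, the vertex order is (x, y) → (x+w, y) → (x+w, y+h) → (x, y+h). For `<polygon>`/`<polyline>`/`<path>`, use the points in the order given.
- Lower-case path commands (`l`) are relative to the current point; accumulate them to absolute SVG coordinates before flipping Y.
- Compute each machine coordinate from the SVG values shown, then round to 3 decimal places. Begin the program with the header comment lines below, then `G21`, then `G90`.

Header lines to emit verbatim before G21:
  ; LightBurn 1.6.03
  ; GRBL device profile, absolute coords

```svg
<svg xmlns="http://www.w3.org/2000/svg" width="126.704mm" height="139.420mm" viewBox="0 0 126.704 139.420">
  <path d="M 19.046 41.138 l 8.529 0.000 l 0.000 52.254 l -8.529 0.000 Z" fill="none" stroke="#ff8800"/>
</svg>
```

Since the viewBox matches the mm dimensions, user units are millimetres directly. The only transform is the Y-flip y_m = 139.420 − y_svg.

Shape 1 is a rectangle drawn with `<path>`. Its stroke #ff8800 means score at S378, F1419. After flipping Y the toolpath is (19.046,98.282) → (27.575,98.282) → (27.575,46.028) → (19.046,46.028) → (19.046,98.282), returning to the start.

; LightBurn 1.6.03
; GRBL device profile, absolute coords
G21
G90
G0 X19.046 Y98.282
M3 S378
G01 X27.575 Y98.282 F1419
G01 X27.575 Y46.028
G01 X19.046 Y46.028
G01 X19.046 Y98.282
M5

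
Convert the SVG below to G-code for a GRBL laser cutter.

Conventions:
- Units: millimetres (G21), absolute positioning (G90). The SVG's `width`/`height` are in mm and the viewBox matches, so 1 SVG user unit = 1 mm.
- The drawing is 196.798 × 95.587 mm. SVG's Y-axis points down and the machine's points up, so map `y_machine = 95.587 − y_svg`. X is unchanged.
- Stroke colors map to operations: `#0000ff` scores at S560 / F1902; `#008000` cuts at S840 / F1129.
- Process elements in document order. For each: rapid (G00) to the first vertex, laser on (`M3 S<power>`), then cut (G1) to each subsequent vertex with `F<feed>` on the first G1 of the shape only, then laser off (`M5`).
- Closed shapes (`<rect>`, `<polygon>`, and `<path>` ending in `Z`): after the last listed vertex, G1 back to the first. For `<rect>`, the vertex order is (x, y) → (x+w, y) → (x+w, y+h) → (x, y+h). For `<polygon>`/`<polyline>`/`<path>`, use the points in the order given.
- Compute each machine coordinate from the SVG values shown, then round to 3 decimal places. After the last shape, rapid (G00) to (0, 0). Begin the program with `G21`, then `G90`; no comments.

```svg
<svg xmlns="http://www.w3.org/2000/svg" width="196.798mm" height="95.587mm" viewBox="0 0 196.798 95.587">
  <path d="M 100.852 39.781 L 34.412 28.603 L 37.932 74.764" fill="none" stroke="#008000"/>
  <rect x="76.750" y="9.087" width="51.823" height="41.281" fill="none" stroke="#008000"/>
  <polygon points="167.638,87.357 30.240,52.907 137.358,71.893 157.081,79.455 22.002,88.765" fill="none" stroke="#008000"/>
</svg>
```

viewBox `0 0 196.798 95.587` with mm width/height → 1 unit = 1 mm. Flip: y_m = 95.587 − y_svg.

**Shape 1** — `<path>` open polyline, stroke `#008000` → cut (S840, F1129). Machine vertices: (100.852,55.806) → (34.412,66.984) → (37.932,20.823). Open path.

**Shape 2** — `<rect>` rectangle, stroke `#008000` → cut (S840, F1129). Machine vertices: (76.750,86.500) → (128.573,86.500) → (128.573,45.219) → (76.750,45.219) → (76.750,86.500). Closed: final G1 returns to the first vertex.

**Shape 3** — `<polygon>` closed polygon, stroke `#008000` → cut (S840, F1129). Machine vertices: (167.638,8.230) → (30.240,42.680) → (137.358,23.694) → (157.081,16.132) → (22.002,6.822) → (167.638,8.230). Closed: final G1 returns to the first vertex.

G21
G90
G00 X100.852 Y55.806
M3 S840
G1 X34.412 Y66.984 F1129
G1 X37.932 Y20.823
M5
G00 X76.750 Y86.500
M3 S840
G1 X128.573 Y86.500 F1129
G1 X128.573 Y45.219
G1 X76.750 Y45.219
G1 X76.750 Y86.500
M5
G00 X167.638 Y8.230
M3 S840
G1 X30.240 Y42.680 F1129
G1 X137.358 Y23.694
G1 X157.081 Y16.132
G1 X22.002 Y6.822
G1 X167.638 Y8.230
M5
G00 X0.000 Y0.000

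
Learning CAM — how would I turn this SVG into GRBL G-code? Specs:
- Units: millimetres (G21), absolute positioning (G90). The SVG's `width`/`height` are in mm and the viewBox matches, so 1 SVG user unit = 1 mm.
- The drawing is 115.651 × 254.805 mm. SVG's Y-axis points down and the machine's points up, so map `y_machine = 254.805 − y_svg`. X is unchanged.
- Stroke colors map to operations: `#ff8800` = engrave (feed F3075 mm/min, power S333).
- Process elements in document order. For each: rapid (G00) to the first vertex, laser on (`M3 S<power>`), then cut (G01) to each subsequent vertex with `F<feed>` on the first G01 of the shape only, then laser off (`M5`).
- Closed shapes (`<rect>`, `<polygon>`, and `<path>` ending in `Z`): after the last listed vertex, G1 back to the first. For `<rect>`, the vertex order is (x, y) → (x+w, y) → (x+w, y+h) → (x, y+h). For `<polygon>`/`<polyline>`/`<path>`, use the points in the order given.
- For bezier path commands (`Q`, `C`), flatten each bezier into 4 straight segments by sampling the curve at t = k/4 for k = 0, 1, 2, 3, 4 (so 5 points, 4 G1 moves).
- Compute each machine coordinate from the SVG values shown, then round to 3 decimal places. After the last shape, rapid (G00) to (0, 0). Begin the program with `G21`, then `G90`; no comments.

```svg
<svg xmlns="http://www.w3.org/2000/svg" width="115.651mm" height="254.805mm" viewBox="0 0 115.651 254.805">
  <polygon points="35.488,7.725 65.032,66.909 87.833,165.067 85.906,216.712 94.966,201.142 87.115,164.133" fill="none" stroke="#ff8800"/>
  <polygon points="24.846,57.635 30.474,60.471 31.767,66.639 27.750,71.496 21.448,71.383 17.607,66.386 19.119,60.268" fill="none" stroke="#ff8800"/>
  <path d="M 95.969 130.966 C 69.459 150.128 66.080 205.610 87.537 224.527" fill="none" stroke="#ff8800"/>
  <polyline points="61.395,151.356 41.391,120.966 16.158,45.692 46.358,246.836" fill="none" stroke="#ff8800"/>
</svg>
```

G21
G90
G00 X35.488 Y247.080
M3 S333
G01 X65.032 Y187.896 F3075
G01 X87.833 Y89.738
G01 X85.906 Y38.093
G01 X94.966 Y53.663
G01 X87.115 Y90.672
G01 X35.488 Y247.080
M5
G00 X24.846 Y197.170
M3 S333
G01 X30.474 Y194.334 F3075
G01 X31.767 Y188.166
G01 X27.750 Y183.309
G01 X21.448 Y183.422
G01 X17.607 Y188.419
G01 X19.119 Y194.537
G01 X24.846 Y197.170
M5
G00 X95.969 Y123.839
M3 S333
G01 X80.450 Y103.796 F3075
G01 X73.765 Y76.967
G01 X76.074 Y50.183
G01 X87.537 Y30.278
M5
G00 X61.395 Y103.449
M3 S333
G01 X41.391 Y133.839 F3075
G01 X16.158 Y209.113
G01 X46.358 Y7.969
M5
G00 X0.000 Y0.000

viewBox `0 0 115.651 254.805` with mm width/height → 1 unit = 1 mm. Flip: y_m = 254.805 − y_svg.

**Shape 1** — `<polygon>` closed polygon, stroke `#ff8800` → engrave (S333, F3075). Machine vertices: (35.488,247.080) → (65.032,187.896) → (87.833,89.738) → (85.906,38.093) → (94.966,53.663) → (87.115,90.672) → (35.488,247.080). Closed: final G1 returns to the first vertex.

**Shape 2** — `<polygon>` regular polygon, stroke `#ff8800` → engrave (S333, F3075). Machine vertices: (24.846,197.170) → (30.474,194.334) → (31.767,188.166) → (27.750,183.309) → (21.448,183.422) → (17.607,188.419) → (19.119,194.537) → (24.846,197.170). Closed: final G1 returns to the first vertex.

**Shape 3** — `<path>` cubic bezier, stroke `#ff8800` → engrave (S333, F3075). Control points (SVG): P0=(95.969,130.966), P1=(69.459,150.128), P2=(66.080,205.610), P3=(87.537,224.527); sampled at t=k/4. Machine vertices: (95.969,123.839) → (80.450,103.796) → (73.765,76.967) → (76.074,50.183) → (87.537,30.278). Open path.

**Shape 4** — `<polyline>` open polyline, stroke `#ff8800` → engrave (S333, F3075). Machine vertices: (61.395,103.449) → (41.391,133.839) → (16.158,209.113) → (46.358,7.969). Open path.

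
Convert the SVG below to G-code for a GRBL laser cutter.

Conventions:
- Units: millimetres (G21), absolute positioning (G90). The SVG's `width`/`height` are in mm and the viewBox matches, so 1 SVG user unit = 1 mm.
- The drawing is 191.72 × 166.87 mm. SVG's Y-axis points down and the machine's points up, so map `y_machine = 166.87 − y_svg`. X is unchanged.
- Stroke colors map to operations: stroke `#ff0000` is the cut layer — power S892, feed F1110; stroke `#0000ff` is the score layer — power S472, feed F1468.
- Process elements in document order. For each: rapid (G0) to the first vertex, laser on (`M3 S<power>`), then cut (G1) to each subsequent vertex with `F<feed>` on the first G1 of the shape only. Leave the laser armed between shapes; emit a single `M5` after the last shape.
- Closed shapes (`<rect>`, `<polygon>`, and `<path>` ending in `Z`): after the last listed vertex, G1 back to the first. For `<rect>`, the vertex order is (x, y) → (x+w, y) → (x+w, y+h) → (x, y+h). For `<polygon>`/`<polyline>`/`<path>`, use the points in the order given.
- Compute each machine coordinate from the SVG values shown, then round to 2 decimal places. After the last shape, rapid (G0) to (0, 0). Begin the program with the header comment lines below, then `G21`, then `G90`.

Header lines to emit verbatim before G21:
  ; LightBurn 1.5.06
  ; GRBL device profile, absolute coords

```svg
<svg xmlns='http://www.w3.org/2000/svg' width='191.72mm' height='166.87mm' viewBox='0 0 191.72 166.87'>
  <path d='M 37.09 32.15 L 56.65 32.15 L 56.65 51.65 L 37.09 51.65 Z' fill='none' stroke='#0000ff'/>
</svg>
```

; LightBurn 1.5.06
; GRBL device profile, absolute coords
G21
G90
G0 X37.09 Y134.72
M3 S472
G1 X56.65 Y134.72 F1468
G1 X56.65 Y115.22
G1 X37.09 Y115.22
G1 X37.09 Y134.72
M5
G0 X0.00 Y0.00

viewBox `0 0 191.72 166.87` with mm width/height → 1 unit = 1 mm. Flip: y_m = 166.87 − y_svg.

**Shape 1** — `<path>` rectangle, stroke `#0000ff` → score (S472, F1468). Machine vertices: (37.09,134.72) → (56.65,134.72) → (56.65,115.22) → (37.09,115.22) → (37.09,134.72). Closed: final G1 returns to the first vertex.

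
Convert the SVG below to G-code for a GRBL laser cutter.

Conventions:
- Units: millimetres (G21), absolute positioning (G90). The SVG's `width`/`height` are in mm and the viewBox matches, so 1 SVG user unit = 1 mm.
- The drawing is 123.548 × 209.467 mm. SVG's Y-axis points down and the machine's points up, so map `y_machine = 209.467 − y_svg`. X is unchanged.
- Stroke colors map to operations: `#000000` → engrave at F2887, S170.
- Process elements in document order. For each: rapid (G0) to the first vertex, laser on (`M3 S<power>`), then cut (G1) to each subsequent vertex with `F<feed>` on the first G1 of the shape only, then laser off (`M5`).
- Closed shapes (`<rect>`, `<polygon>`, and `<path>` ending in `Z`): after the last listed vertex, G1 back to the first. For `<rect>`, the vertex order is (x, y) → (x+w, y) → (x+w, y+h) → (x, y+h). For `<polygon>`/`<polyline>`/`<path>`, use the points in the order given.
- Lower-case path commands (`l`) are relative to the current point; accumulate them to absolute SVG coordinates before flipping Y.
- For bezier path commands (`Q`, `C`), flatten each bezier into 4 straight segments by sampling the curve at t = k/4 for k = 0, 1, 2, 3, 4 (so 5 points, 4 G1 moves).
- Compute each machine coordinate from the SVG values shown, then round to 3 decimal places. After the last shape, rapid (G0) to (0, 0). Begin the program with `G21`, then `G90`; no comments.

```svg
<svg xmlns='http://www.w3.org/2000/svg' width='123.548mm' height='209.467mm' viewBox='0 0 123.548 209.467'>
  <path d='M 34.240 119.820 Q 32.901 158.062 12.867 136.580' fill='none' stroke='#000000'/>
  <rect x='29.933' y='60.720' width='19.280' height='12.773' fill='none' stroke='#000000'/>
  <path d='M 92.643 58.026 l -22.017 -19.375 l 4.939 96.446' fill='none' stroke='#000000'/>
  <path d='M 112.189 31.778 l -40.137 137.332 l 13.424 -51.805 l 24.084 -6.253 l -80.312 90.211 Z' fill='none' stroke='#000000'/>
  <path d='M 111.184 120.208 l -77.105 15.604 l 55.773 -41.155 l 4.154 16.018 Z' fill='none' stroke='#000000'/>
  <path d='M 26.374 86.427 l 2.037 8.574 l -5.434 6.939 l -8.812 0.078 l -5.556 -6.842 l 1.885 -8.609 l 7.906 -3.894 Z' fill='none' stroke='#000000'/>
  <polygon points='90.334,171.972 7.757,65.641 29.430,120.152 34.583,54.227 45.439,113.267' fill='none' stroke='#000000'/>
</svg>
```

G21
G90
G0 X34.240 Y89.647
M3 S170
G1 X32.402 Y74.259 F2887
G1 X28.227 Y66.336
G1 X21.716 Y65.879
G1 X12.867 Y72.887
M5
G0 X29.933 Y148.747
M3 S170
G1 X49.213 Y148.747 F2887
G1 X49.213 Y135.974
G1 X29.933 Y135.974
G1 X29.933 Y148.747
M5
G0 X92.643 Y151.441
M3 S170
G1 X70.626 Y170.816 F2887
G1 X75.565 Y74.370
M5
G0 X112.189 Y177.689
M3 S170
G1 X72.052 Y40.357 F2887
G1 X85.476 Y92.162
G1 X109.560 Y98.415
G1 X29.248 Y8.204
G1 X112.189 Y177.689
M5
G0 X111.184 Y89.259
M3 S170
G1 X34.079 Y73.655 F2887
G1 X89.852 Y114.810
G1 X94.006 Y98.792
G1 X111.184 Y89.259
M5
G0 X26.374 Y123.040
M3 S170
G1 X28.411 Y114.466 F2887
G1 X22.977 Y107.527
G1 X14.165 Y107.449
G1 X8.609 Y114.291
G1 X10.494 Y122.900
G1 X18.400 Y126.794
G1 X26.374 Y123.040
M5
G0 X90.334 Y37.495
M3 S170
G1 X7.757 Y143.826 F2887
G1 X29.430 Y89.315
G1 X34.583 Y155.240
G1 X45.439 Y96.200
G1 X90.334 Y37.495
M5
G0 X0.000 Y0.000

Since the viewBox matches the mm dimensions, user units are millimetres directly. The only transform is the Y-flip y_m = 209.467 − y_svg.

Shape 1 is a quadratic bezier drawn with `<path>`. Its stroke #000000 means engrave at S170, F2887. After flipping Y the toolpath is (34.240,89.647) → (32.402,74.259) → (28.227,66.336) → (21.716,65.879) → (12.867,72.887).

Shape 2 is a rectangle drawn with `<rect>`. Its stroke #000000 means engrave at S170, F2887. After flipping Y the toolpath is (29.933,148.747) → (49.213,148.747) → (49.213,135.974) → (29.933,135.974) → (29.933,148.747), returning to the start.

Shape 3 is a open polyline drawn with `<path>`. Its stroke #000000 means engrave at S170, F2887. After flipping Y the toolpath is (92.643,151.441) → (70.626,170.816) → (75.565,74.370).

Shape 4 is a closed polygon drawn with `<path>`. Its stroke #000000 means engrave at S170, F2887. After flipping Y the toolpath is (112.189,177.689) → (72.052,40.357) → (85.476,92.162) → (109.560,98.415) → (29.248,8.204) → (112.189,177.689), returning to the start.

Shape 5 is a closed polygon drawn with `<path>`. Its stroke #000000 means engrave at S170, F2887. After flipping Y the toolpath is (111.184,89.259) → (34.079,73.655) → (89.852,114.810) → (94.006,98.792) → (111.184,89.259), returning to the start.

Shape 6 is a regular polygon drawn with `<path>`. Its stroke #000000 means engrave at S170, F2887. After flipping Y the toolpath is (26.374,123.040) → (28.411,114.466) → (22.977,107.527) → (14.165,107.449) → (8.609,114.291) → (10.494,122.900) → (18.400,126.794) → (26.374,123.040), returning to the start.

Shape 7 is a closed polygon drawn with `<polygon>`. Its stroke #000000 means engrave at S170, F2887. After flipping Y the toolpath is (90.334,37.495) → (7.757,143.826) → (29.430,89.315) → (34.583,155.240) → (45.439,96.200) → (90.334,37.495), returning to the start.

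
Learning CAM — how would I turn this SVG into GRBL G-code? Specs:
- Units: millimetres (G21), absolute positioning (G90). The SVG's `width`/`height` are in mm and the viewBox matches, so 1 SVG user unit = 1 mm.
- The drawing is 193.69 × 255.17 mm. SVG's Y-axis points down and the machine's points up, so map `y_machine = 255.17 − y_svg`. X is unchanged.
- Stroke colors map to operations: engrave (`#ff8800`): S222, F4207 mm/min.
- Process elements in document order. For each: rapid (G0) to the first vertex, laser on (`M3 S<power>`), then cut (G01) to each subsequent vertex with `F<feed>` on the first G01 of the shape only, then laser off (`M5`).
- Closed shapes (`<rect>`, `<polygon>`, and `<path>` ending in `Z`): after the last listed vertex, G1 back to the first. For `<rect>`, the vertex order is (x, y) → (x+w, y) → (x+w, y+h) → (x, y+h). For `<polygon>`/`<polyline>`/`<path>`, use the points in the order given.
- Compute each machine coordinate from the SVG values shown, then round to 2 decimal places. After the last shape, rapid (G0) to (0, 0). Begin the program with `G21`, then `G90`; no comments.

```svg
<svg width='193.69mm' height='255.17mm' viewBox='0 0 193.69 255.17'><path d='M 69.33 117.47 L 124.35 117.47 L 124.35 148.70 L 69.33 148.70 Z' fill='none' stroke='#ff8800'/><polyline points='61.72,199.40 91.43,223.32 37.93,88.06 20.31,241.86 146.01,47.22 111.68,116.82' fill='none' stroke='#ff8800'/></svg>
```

G21
G90
G0 X69.33 Y137.70
M3 S222
G01 X124.35 Y137.70 F4207
G01 X124.35 Y106.47
G01 X69.33 Y106.47
G01 X69.33 Y137.70
M5
G0 X61.72 Y55.77
M3 S222
G01 X91.43 Y31.85 F4207
G01 X37.93 Y167.11
G01 X20.31 Y13.31
G01 X146.01 Y207.95
G01 X111.68 Y138.35
M5
G0 X0.00 Y0.00

viewBox `0 0 193.69 255.17` with mm width/height → 1 unit = 1 mm. Flip: y_m = 255.17 − y_svg.

**Shape 1** — `<path>` rectangle, stroke `#ff8800` → engrave (S222, F4207). Machine vertices: (69.33,137.70) → (124.35,137.70) → (124.35,106.47) → (69.33,106.47) → (69.33,137.70). Closed: final G1 returns to the first vertex.

**Shape 2** — `<polyline>` open polyline, stroke `#ff8800` → engrave (S222, F4207). Machine vertices: (61.72,55.77) → (91.43,31.85) → (37.93,167.11) → (20.31,13.31) → (146.01,207.95) → (111.68,138.35). Open path.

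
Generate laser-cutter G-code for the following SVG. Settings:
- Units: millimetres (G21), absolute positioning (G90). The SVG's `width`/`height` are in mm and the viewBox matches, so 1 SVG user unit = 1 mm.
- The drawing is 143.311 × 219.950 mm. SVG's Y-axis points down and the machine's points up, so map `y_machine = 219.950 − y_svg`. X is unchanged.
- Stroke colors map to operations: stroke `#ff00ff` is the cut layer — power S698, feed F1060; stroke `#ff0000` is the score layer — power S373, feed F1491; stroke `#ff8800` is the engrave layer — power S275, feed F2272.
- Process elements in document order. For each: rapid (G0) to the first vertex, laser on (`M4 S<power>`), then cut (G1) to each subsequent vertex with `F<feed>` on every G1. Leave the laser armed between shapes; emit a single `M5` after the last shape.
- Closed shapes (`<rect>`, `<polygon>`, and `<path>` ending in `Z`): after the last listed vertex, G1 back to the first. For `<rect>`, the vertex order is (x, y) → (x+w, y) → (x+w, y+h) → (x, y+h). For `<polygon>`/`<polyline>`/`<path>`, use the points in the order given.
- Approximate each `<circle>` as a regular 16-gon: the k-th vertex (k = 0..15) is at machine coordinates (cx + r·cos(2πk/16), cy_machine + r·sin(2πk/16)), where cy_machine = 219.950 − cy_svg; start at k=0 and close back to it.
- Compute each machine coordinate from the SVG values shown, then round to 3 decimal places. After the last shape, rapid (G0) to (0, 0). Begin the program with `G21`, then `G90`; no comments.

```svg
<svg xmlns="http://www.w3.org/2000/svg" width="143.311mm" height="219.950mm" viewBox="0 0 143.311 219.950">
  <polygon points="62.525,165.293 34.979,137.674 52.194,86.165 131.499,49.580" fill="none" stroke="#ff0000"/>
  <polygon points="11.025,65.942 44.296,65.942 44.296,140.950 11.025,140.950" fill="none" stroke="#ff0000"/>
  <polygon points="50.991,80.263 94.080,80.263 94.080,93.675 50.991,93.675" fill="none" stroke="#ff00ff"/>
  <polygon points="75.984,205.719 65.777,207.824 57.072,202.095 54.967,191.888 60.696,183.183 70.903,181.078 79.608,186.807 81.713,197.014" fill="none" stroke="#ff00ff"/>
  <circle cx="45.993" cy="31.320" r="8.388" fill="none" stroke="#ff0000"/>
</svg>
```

viewBox `0 0 143.311 219.950` with mm width/height → 1 unit = 1 mm. Flip: y_m = 219.950 − y_svg.

**Shape 1** — `<polygon>` closed polygon, stroke `#ff0000` → score (S373, F1491). Machine vertices: (62.525,54.657) → (34.979,82.276) → (52.194,133.785) → (131.499,170.370) → (62.525,54.657). Closed: final G1 returns to the first vertex.

**Shape 2** — `<polygon>` rectangle, stroke `#ff0000` → score (S373, F1491). Machine vertices: (11.025,154.008) → (44.296,154.008) → (44.296,79.000) → (11.025,79.000) → (11.025,154.008). Closed: final G1 returns to the first vertex.

**Shape 3** — `<polygon>` rectangle, stroke `#ff00ff` → cut (S698, F1060). Machine vertices: (50.991,139.687) → (94.080,139.687) → (94.080,126.275) → (50.991,126.275) → (50.991,139.687). Closed: final G1 returns to the first vertex.

**Shape 4** — `<polygon>` regular polygon, stroke `#ff00ff` → cut (S698, F1060). Machine vertices: (75.984,14.231) → (65.777,12.126) → (57.072,17.855) → (54.967,28.062) → (60.696,36.767) → (70.903,38.872) → (79.608,33.143) → (81.713,22.936) → (75.984,14.231). Closed: final G1 returns to the first vertex.

**Shape 5** — `<circle>` circle, stroke `#ff0000` → score (S373, F1491). Machine vertices: (54.381,188.630) → (53.743,191.840) → (51.924,194.561) → (49.203,196.380) → (45.993,197.018) → (42.783,196.380) → (40.062,194.561) → (38.243,191.840) → (37.605,188.630) → (38.243,185.420) → (40.062,182.699) → (42.783,180.880) → (45.993,180.242) → (49.203,180.880) → (51.924,182.699) → (53.743,185.420) → (54.381,188.630). Closed: final G1 returns to the first vertex.

G21
G90
G0 X62.525 Y54.657
M4 S373
G1 X34.979 Y82.276 F1491
G1 X52.194 Y133.785 F1491
G1 X131.499 Y170.370 F1491
G1 X62.525 Y54.657 F1491
G0 X11.025 Y154.008
M4 S373
G1 X44.296 Y154.008 F1491
G1 X44.296 Y79.000 F1491
G1 X11.025 Y79.000 F1491
G1 X11.025 Y154.008 F1491
G0 X50.991 Y139.687
M4 S698
G1 X94.080 Y139.687 F1060
G1 X94.080 Y126.275 F1060
G1 X50.991 Y126.275 F1060
G1 X50.991 Y139.687 F1060
G0 X75.984 Y14.231
M4 S698
G1 X65.777 Y12.126 F1060
G1 X57.072 Y17.855 F1060
G1 X54.967 Y28.062 F1060
G1 X60.696 Y36.767 F1060
G1 X70.903 Y38.872 F1060
G1 X79.608 Y33.143 F1060
G1 X81.713 Y22.936 F1060
G1 X75.984 Y14.231 F1060
G0 X54.381 Y188.630
M4 S373
G1 X53.743 Y191.840 F1491
G1 X51.924 Y194.561 F1491
G1 X49.203 Y196.380 F1491
G1 X45.993 Y197.018 F1491
G1 X42.783 Y196.380 F1491
G1 X40.062 Y194.561 F1491
G1 X38.243 Y191.840 F1491
G1 X37.605 Y188.630 F1491
G1 X38.243 Y185.420 F1491
G1 X40.062 Y182.699 F1491
G1 X42.783 Y180.880 F1491
G1 X45.993 Y180.242 F1491
G1 X49.203 Y180.880 F1491
G1 X51.924 Y182.699 F1491
G1 X53.743 Y185.420 F1491
G1 X54.381 Y188.630 F1491
M5
G0 X0.000 Y0.000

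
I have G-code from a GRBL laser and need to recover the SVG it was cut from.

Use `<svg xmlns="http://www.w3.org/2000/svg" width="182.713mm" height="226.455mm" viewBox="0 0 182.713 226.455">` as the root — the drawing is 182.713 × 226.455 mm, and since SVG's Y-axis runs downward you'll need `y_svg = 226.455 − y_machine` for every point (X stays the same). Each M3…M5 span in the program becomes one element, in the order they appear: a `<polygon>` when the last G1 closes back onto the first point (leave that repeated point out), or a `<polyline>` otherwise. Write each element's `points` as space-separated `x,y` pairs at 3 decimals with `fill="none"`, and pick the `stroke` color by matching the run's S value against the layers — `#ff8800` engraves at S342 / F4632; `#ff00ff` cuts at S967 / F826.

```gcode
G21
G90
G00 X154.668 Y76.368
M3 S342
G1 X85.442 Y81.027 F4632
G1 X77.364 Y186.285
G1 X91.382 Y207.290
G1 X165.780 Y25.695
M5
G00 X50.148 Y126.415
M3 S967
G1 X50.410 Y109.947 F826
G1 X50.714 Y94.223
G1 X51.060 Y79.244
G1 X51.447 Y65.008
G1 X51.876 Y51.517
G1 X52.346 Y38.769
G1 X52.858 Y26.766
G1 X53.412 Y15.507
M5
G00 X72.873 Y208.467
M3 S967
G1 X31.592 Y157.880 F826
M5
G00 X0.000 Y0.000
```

<svg xmlns="http://www.w3.org/2000/svg" width="182.713mm" height="226.455mm" viewBox="0 0 182.713 226.455">
  <polyline points="154.668,150.087 85.442,145.428 77.364,40.170 91.382,19.165 165.780,200.760" fill="none" stroke="#ff8800"/>
  <polyline points="50.148,100.040 50.410,116.508 50.714,132.232 51.060,147.211 51.447,161.447 51.876,174.938 52.346,187.686 52.858,199.689 53.412,210.948" fill="none" stroke="#ff00ff"/>
  <polyline points="72.873,17.988 31.592,68.575" fill="none" stroke="#ff00ff"/>
</svg>

y_svg = 226.455 − y_m.

[1] S342→`#ff8800` (engrave); open run; points: 154.668,150.087 85.442,145.428 77.364,40.170 91.382,19.165 165.780,200.760

[2] S967→`#ff00ff` (cut); open run; points: 50.148,100.040 50.410,116.508 50.714,132.232 51.060,147.211 51.447,161.447 51.876,174.938 52.346,187.686 52.858,199.689 53.412,210.948

[3] S967→`#ff00ff` (cut); open run; points: 72.873,17.988 31.592,68.575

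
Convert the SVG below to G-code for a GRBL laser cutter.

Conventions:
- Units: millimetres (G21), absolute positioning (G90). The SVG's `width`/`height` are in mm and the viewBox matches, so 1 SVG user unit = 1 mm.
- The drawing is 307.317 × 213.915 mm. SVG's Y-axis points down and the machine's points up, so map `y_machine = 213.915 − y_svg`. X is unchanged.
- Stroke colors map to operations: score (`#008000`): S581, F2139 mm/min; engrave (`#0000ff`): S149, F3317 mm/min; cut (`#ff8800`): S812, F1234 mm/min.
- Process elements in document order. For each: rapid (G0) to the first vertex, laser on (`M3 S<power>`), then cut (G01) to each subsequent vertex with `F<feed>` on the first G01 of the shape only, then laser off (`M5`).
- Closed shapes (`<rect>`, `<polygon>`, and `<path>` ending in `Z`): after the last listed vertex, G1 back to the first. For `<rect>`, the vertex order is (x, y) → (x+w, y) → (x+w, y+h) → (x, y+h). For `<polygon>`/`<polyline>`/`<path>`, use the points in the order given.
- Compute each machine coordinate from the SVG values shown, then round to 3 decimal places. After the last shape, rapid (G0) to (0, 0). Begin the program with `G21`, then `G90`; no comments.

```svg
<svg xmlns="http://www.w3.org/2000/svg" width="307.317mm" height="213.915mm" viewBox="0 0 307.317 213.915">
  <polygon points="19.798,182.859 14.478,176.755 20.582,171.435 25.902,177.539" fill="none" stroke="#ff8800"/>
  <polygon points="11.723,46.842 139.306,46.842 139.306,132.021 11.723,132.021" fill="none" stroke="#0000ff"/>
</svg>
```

G21
G90
G0 X19.798 Y31.056
M3 S812
G01 X14.478 Y37.160 F1234
G01 X20.582 Y42.480
G01 X25.902 Y36.376
G01 X19.798 Y31.056
M5
G0 X11.723 Y167.073
M3 S149
G01 X139.306 Y167.073 F3317
G01 X139.306 Y81.894
G01 X11.723 Y81.894
G01 X11.723 Y167.073
M5
G0 X0.000 Y0.000

1 u = 1 mm; y_m = 213.915 − y.

[1] `<polygon>` regular polygon, #ff8800→cut S812 F1234: (19.798,31.056) → (14.478,37.160) → (20.582,42.480) → (25.902,36.376) → (19.798,31.056) (closed)

[2] `<polygon>` rectangle, #0000ff→engrave S149 F3317: (11.723,167.073) → (139.306,167.073) → (139.306,81.894) → (11.723,81.894) → (11.723,167.073) (closed)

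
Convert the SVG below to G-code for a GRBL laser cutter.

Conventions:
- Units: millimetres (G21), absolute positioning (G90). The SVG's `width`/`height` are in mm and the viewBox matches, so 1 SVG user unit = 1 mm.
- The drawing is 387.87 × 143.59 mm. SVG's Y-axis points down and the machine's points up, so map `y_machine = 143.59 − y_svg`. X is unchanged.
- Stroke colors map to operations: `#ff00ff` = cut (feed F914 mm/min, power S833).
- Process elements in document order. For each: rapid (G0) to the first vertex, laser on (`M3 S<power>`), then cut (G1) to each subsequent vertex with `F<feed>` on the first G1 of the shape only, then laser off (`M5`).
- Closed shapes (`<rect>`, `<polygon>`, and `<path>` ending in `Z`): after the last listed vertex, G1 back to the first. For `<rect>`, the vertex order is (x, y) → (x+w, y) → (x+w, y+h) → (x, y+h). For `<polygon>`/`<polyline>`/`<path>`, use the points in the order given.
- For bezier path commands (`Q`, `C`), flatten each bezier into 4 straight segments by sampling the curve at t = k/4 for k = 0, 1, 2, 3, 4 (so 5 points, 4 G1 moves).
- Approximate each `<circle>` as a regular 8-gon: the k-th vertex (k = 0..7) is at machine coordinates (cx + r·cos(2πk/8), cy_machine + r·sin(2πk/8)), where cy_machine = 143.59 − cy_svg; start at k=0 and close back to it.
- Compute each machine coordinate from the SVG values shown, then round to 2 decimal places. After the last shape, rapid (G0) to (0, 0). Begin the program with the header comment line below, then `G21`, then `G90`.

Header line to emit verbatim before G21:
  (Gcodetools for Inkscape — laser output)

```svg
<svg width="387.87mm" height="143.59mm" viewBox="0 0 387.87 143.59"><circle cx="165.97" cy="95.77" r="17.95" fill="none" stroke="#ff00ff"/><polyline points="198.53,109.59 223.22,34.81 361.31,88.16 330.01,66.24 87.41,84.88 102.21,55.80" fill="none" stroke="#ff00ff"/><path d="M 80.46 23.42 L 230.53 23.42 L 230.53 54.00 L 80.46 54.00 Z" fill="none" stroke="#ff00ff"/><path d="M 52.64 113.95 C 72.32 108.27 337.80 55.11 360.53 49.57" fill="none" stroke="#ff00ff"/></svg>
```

viewBox `0 0 387.87 143.59` with mm width/height → 1 unit = 1 mm. Flip: y_m = 143.59 − y_svg.

**Shape 1** — `<circle>` circle, stroke `#ff00ff` → cut (S833, F914). Machine vertices: (183.92,47.82) → (178.66,60.51) → (165.97,65.77) → (153.28,60.51) → (148.02,47.82) → (153.28,35.13) → (165.97,29.87) → (178.66,35.13) → (183.92,47.82). Closed: final G1 returns to the first vertex.

**Shape 2** — `<polyline>` open polyline, stroke `#ff00ff` → cut (S833, F914). Machine vertices: (198.53,34.00) → (223.22,108.78) → (361.31,55.43) → (330.01,77.35) → (87.41,58.71) → (102.21,87.79). Open path.

**Shape 3** — `<path>` rectangle, stroke `#ff00ff` → cut (S833, F914). Machine vertices: (80.46,120.17) → (230.53,120.17) → (230.53,89.59) → (80.46,89.59) → (80.46,120.17). Closed: final G1 returns to the first vertex.

**Shape 4** — `<path>` cubic bezier, stroke `#ff00ff` → cut (S833, F914). Control points (SVG): P0=(52.64,113.95), P1=(72.32,108.27), P2=(337.80,55.11), P3=(360.53,49.57); sampled at t=k/4. Machine vertices: (52.64,29.64) → (105.85,41.32) → (205.44,61.88) → (305.60,82.42) → (360.53,94.02). Open path.

(Gcodetools for Inkscape — laser output)
G21
G90
G0 X183.92 Y47.82
M3 S833
G1 X178.66 Y60.51 F914
G1 X165.97 Y65.77
G1 X153.28 Y60.51
G1 X148.02 Y47.82
G1 X153.28 Y35.13
G1 X165.97 Y29.87
G1 X178.66 Y35.13
G1 X183.92 Y47.82
M5
G0 X198.53 Y34.00
M3 S833
G1 X223.22 Y108.78 F914
G1 X361.31 Y55.43
G1 X330.01 Y77.35
G1 X87.41 Y58.71
G1 X102.21 Y87.79
M5
G0 X80.46 Y120.17
M3 S833
G1 X230.53 Y120.17 F914
G1 X230.53 Y89.59
G1 X80.46 Y89.59
G1 X80.46 Y120.17
M5
G0 X52.64 Y29.64
M3 S833
G1 X105.85 Y41.32 F914
G1 X205.44 Y61.88
G1 X305.60 Y82.42
G1 X360.53 Y94.02
M5
G0 X0.00 Y0.00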